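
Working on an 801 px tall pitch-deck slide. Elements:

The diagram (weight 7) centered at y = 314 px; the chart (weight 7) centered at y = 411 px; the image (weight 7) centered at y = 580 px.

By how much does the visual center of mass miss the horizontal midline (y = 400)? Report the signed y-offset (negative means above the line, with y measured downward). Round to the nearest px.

≈ 35 px

Σw = 7 + 7 + 7 = 21.
Σw·y = 7·314 + 7·411 + 7·580 = 9135, so ȳ = 9135/21 ≈ 435.00.
Offset from y = 400: 435.00 − 400 ≈ 35.00.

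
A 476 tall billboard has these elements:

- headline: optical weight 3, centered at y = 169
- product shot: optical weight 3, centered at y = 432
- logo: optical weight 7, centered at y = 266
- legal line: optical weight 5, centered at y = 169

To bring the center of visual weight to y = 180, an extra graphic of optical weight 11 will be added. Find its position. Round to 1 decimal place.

y ≈ 64.5

After adding the extra graphic, total weight = 3 + 3 + 7 + 5 + 11 = 29.
y: need Σw·y = 29·180 = 5220. Existing = 3·169 + 3·432 + 7·266 + 5·169 = 4510. Remainder 710 / 11 ≈ 64.55.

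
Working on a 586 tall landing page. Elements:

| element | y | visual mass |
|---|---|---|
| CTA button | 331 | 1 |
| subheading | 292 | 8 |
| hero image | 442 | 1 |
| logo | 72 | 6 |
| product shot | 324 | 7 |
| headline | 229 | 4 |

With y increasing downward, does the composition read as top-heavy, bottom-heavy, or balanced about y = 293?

Weights sum to 1 + 8 + 1 + 6 + 7 + 4 = 27.
Σw·y = 1·331 + 8·292 + 1·442 + 6·72 + 7·324 + 4·229 = 6725, so ȳ = 6725/27 ≈ 249.07.
249.1 vs midline 293 → top-heavy.

top-heavy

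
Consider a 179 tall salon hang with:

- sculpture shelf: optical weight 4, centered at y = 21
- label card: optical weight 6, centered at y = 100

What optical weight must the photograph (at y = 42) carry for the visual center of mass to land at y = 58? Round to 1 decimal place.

w ≈ 6.5

Existing Σw = 10 (4 + 6); existing moment 4·21 + 6·100 = 684.
Set Σw·y/Σw = 58: (684 + 42w) = 58·(10 + w).
Solving: w = (58·10 − 684) / (42 − 58) = -104 / -16 ≈ 6.50.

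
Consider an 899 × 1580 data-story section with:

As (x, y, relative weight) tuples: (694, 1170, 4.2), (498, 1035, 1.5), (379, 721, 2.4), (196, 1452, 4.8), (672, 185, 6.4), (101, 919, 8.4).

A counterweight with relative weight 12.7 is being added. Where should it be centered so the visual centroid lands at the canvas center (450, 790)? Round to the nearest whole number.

After adding the counterweight, total weight = 4.2 + 1.5 + 2.4 + 4.8 + 6.4 + 8.4 + 12.7 = 40.4.
Along x: (10661.4 + 12.7·x) / 40.4 = 450 (existing moment 4.2·694 + 1.5·498 + 2.4·379 + 4.8·196 + 6.4·672 + 8.4·101 = 10661.4) ⇒ x = (18180.0 − 10661.4) / 12.7 ≈ 592.02.
Along y: (24070.1 + 12.7·y) / 40.4 = 790 (existing moment 4.2·1170 + 1.5·1035 + 2.4·721 + 4.8·1452 + 6.4·185 + 8.4·919 = 24070.1) ⇒ y = (31916.0 − 24070.1) / 12.7 ≈ 617.79.

(592, 618)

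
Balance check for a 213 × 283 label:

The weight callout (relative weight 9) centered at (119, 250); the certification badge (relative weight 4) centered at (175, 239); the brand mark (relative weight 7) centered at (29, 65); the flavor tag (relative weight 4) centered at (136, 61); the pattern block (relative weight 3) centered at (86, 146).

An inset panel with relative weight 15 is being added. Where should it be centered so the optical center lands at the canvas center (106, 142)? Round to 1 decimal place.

(111.7, 108.1)

With the inset panel, Σw becomes 9 + 4 + 7 + 4 + 3 + 15 = 42.
x: need Σw·x = 42·106 = 4452. Existing = 9·119 + 4·175 + 7·29 + 4·136 + 3·86 = 2776. Remainder 1676 / 15 ≈ 111.73.
y: need Σw·y = 42·142 = 5964. Existing = 9·250 + 4·239 + 7·65 + 4·61 + 3·146 = 4343. Remainder 1621 / 15 ≈ 108.07.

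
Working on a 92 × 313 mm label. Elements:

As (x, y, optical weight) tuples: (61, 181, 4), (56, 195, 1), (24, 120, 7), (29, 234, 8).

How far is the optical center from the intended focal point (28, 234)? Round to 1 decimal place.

≈ 52.9 mm

Total weight = 4 + 1 + 7 + 8 = 20.
x-moment: 4·61 + 1·56 + 7·24 + 8·29 = 700; centroid 700/20 ≈ 35.00.
y-moment: 4·181 + 1·195 + 7·120 + 8·234 = 3631; centroid 3631/20 ≈ 181.55.
Offset from (28, 234): Δx ≈ 7.00, Δy ≈ -52.45; distance = √(Δx² + Δy²) ≈ 52.92.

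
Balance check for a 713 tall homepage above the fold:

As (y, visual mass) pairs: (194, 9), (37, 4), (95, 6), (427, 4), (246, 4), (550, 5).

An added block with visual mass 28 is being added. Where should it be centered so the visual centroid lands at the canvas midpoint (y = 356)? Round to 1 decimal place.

y ≈ 480.5

New total weight: (9 + 4 + 6 + 4 + 4 + 5) + 28 = 60.
y: need Σw·y = 60·356 = 21360. Existing = 9·194 + 4·37 + 6·95 + 4·427 + 4·246 + 5·550 = 7906. Remainder 13454 / 28 ≈ 480.50.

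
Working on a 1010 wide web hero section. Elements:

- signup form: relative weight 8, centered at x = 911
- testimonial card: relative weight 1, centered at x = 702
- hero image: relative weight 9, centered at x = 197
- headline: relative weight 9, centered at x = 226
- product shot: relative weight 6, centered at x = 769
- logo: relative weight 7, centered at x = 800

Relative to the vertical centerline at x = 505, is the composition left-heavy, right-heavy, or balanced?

Σw = 8 + 1 + 9 + 9 + 6 + 7 = 40.
Σw·x = 22011; x̄ = 22011/40 ≈ 550.27.
550.3 vs midline 505 → right-heavy.

right-heavy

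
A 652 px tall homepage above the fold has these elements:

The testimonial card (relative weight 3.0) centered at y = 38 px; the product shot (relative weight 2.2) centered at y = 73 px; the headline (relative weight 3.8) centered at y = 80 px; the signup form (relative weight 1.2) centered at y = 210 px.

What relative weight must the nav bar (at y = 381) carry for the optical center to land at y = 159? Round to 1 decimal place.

Known weights sum to 3.0 + 2.2 + 3.8 + 1.2 = 10.2; their moment is 3.0·38 + 2.2·73 + 3.8·80 + 1.2·210 = 830.6.
For the centroid to hit 159: (830.6 + w·381) / (10.2 + w) = 159.
Rearranging, w·(381 − 159) = 159·10.2 − 830.6 = 791.2, so w ≈ 791.2/222 = 3.56.

w ≈ 3.6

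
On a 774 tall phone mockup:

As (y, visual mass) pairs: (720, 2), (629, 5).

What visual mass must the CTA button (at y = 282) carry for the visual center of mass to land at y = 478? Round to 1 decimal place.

w ≈ 6.3

Fixed elements: Σw = 2 + 5 = 7, Σw·y = 2·720 + 5·629 = 4585.
Balance at y = 478 requires (4585 + w·282) / (7 + w) = 478.
Rearranging, w·(282 − 478) = 478·7 − 4585 = -1239, so w ≈ -1239/-196 = 6.32.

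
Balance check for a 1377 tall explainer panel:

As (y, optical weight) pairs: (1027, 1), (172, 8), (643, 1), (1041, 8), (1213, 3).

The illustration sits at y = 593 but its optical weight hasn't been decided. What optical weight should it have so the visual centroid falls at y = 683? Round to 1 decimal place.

Known weights sum to 1 + 8 + 1 + 8 + 3 = 21; their moment is 1·1027 + 8·172 + 1·643 + 8·1041 + 3·1213 = 15013.
Set Σw·y/Σw = 683: (15013 + 593w) = 683·(21 + w).
So w = (683·21 − 15013)/(593 − 683) = -670/-90 ≈ 7.44.

w ≈ 7.4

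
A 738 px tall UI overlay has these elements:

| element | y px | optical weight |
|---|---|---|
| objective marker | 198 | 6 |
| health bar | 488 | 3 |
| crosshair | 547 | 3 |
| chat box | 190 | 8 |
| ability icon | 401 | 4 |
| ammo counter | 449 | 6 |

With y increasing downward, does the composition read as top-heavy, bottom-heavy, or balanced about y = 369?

top-heavy

Σw = 6 + 3 + 3 + 8 + 4 + 6 = 30.
y: moment 10111 / weight 30 ≈ 337.03
337.0 lies above (smaller y than) the midline 369, so the layout is top-heavy.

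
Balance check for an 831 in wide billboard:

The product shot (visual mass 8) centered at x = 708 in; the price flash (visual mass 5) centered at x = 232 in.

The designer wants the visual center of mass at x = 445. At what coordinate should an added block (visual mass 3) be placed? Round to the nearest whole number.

With the added block, Σw becomes 8 + 5 + 3 = 16.
x: target moment 16×445 = 7120; current 8·708 + 5·232 = 6824; the added block supplies 296, so x = 296/3 ≈ 98.67.

x ≈ 99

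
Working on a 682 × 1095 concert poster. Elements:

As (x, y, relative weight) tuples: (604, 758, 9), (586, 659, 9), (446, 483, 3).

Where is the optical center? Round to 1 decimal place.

(573.7, 676.3)

Weights sum to 9 + 9 + 3 = 21.
Σw·x = 9·604 + 9·586 + 3·446 = 12048, so x̄ = 12048/21 ≈ 573.71.
Σw·y = 9·758 + 9·659 + 3·483 = 14202, so ȳ = 14202/21 ≈ 676.29.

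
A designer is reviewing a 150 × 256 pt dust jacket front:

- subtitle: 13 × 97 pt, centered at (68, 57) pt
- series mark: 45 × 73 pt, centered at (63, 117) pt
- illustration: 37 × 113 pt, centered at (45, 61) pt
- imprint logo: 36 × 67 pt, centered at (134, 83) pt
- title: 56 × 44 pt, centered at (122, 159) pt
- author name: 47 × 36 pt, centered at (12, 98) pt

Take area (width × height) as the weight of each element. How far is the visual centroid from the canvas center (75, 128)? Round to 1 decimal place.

≈ 32.0 pt

Taking area as weight: subtitle 13·97 = 1261, series mark 45·73 = 3285, illustration 37·113 = 4181, imprint logo 36·67 = 2412, title 56·44 = 2464, author name 47·36 = 1692. Sum 15295.
x: moment 1124968 / weight 15295 ≈ 73.55
Σw·y = 1469051; ȳ = 1469051/15295 ≈ 96.05.
Relative to (75, 128): Δ = (-1.45, -31.95); |Δ| = √(-1.45² + -31.95²) ≈ 31.99.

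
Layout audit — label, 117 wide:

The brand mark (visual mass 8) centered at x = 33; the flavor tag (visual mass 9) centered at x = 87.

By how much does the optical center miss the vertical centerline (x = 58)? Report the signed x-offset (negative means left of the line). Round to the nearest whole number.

≈ 4

Total weight = 8 + 9 = 17.
Σw·x = 8·33 + 9·87 = 1047, so x̄ = 1047/17 ≈ 61.59.
Against x = 58, that's 61.59 − 58 = 3.59.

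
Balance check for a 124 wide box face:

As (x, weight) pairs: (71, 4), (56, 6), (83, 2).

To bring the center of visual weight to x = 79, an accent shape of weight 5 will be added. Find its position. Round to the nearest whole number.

With the accent shape, Σw becomes 4 + 6 + 2 + 5 = 17.
x: need Σw·x = 17·79 = 1343. Existing = 4·71 + 6·56 + 2·83 = 786. Remainder 557 / 5 ≈ 111.40.

x ≈ 111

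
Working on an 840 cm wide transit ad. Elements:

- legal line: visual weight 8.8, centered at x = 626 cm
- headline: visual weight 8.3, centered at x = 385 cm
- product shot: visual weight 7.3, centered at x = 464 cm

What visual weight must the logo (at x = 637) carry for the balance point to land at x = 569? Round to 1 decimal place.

w ≈ 26.4

Existing Σw = 24.4 (8.8 + 8.3 + 7.3); existing moment 8.8·626 + 8.3·385 + 7.3·464 = 12091.5.
For the centroid to hit 569: (12091.5 + w·637) / (24.4 + w) = 569.
Rearranging, w·(637 − 569) = 569·24.4 − 12091.5 = 1792.1, so w ≈ 1792.1/68 = 26.35.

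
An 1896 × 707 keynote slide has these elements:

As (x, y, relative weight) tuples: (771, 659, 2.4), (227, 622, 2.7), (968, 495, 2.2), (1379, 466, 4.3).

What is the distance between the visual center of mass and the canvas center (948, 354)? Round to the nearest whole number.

Total weight = 2.4 + 2.7 + 2.2 + 4.3 = 11.6.
x-moment: 2.4·771 + 2.7·227 + 2.2·968 + 4.3·1379 = 10522.6; centroid 10522.6/11.6 ≈ 907.12.
y-moment: 2.4·659 + 2.7·622 + 2.2·495 + 4.3·466 = 6353.8; centroid 6353.8/11.6 ≈ 547.74.
Relative to (948, 354): Δ = (-40.88, 193.74); |Δ| = √(-40.88² + 193.74²) ≈ 198.01.

≈ 198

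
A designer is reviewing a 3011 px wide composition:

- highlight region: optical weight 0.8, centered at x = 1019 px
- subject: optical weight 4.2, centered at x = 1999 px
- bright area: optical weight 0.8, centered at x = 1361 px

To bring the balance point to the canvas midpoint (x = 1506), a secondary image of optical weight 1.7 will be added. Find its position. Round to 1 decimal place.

With the secondary image, Σw becomes 0.8 + 4.2 + 0.8 + 1.7 = 7.5.
x: target moment 7.5×1506 = 11295.0; current 0.8·1019 + 4.2·1999 + 0.8·1361 = 10299.8; the secondary image supplies 995.2, so x = 995.2/1.7 ≈ 585.41.

x ≈ 585.4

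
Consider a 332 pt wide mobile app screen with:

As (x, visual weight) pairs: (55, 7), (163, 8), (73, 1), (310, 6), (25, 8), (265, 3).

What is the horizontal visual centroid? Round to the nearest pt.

Σw = 7 + 8 + 1 + 6 + 8 + 3 = 33.
Σw·x = 4617; x̄ = 4617/33 ≈ 139.91.

x ≈ 140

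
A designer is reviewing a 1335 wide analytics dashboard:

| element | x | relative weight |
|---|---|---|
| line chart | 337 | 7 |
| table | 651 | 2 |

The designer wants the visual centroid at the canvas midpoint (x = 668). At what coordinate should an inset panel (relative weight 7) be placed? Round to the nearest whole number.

x ≈ 1004

With the inset panel, Σw becomes 7 + 2 + 7 = 16.
Along x: (3661 + 7·x) / 16 = 668 (existing moment 7·337 + 2·651 = 3661) ⇒ x = (10688 − 3661) / 7 ≈ 1003.86.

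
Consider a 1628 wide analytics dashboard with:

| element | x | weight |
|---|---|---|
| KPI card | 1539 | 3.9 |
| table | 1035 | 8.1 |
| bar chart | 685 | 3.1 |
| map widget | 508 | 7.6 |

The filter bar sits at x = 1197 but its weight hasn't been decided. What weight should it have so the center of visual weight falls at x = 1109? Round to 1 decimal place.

Known weights sum to 3.9 + 8.1 + 3.1 + 7.6 = 22.7; their moment is 3.9·1539 + 8.1·1035 + 3.1·685 + 7.6·508 = 20369.9.
Set Σw·x/Σw = 1109: (20369.9 + 1197w) = 1109·(22.7 + w).
So w = (1109·22.7 − 20369.9)/(1197 − 1109) = 4804.4/88 ≈ 54.60.

w ≈ 54.6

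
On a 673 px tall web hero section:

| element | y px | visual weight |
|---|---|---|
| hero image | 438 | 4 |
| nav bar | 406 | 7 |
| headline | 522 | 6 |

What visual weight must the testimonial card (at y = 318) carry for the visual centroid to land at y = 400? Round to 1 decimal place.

Known weights sum to 4 + 7 + 6 = 17; their moment is 4·438 + 7·406 + 6·522 = 7726.
For the centroid to hit 400: (7726 + w·318) / (17 + w) = 400.
So w = (400·17 − 7726)/(318 − 400) = -926/-82 ≈ 11.29.

w ≈ 11.3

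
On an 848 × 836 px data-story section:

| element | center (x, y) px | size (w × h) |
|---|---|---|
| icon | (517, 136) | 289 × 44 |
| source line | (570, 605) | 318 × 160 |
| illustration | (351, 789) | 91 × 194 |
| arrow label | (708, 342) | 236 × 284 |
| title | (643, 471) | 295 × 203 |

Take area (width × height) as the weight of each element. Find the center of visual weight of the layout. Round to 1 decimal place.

Areas → weights: icon 289·44 = 12716, source line 318·160 = 50880, illustration 91·194 = 17654, arrow label 236·284 = 67024, title 295·203 = 59885; Σw = 208159.
x: (12716·517 + 50880·570 + 17654·351 + 67024·708 + 59885·643) / 208159 = 127731373 / 208159 ≈ 613.62
y: (12716·136 + 50880·605 + 17654·789 + 67024·342 + 59885·471) / 208159 = 97568825 / 208159 ≈ 468.72

(613.6, 468.7)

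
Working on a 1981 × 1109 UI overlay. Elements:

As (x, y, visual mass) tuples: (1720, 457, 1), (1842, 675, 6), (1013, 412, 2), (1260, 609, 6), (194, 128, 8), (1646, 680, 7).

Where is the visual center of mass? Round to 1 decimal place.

Σw = 1 + 6 + 2 + 6 + 8 + 7 = 30.
x: moment 35432 / weight 30 ≈ 1181.07
y: moment 14769 / weight 30 ≈ 492.30

(1181.1, 492.3)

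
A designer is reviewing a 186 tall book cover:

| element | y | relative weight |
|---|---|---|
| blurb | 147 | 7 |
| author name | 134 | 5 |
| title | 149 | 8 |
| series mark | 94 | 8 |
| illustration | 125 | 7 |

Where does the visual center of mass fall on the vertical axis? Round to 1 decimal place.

y ≈ 129.1

Σw = 7 + 5 + 8 + 8 + 7 = 35.
y: (7·147 + 5·134 + 8·149 + 8·94 + 7·125) / 35 = 4518 / 35 ≈ 129.09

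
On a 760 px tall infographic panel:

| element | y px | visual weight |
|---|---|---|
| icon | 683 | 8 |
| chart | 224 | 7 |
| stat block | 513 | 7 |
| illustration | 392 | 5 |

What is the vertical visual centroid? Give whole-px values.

y ≈ 466

Weights sum to 8 + 7 + 7 + 5 = 27.
y-moment: 8·683 + 7·224 + 7·513 + 5·392 = 12583; centroid 12583/27 ≈ 466.04.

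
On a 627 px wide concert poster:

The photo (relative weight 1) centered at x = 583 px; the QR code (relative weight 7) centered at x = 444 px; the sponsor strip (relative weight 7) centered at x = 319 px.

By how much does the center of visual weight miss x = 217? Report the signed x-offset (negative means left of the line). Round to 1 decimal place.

Weights sum to 1 + 7 + 7 = 15.
x-moment: 1·583 + 7·444 + 7·319 = 5924; centroid 5924/15 ≈ 394.93.
Offset from x = 217: 394.93 − 217 ≈ 177.93.

≈ 177.9 px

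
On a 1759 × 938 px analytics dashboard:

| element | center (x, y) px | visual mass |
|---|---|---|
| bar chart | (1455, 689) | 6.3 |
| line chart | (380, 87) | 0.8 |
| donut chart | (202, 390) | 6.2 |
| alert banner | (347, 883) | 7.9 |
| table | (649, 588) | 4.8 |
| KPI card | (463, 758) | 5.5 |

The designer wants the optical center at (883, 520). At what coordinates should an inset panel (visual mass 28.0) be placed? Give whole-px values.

(1193, 362)

After adding the inset panel, total weight = 6.3 + 0.8 + 6.2 + 7.9 + 4.8 + 5.5 + 28.0 = 59.5.
x: need Σw·x = 59.5·883 = 52538.5. Existing = 6.3·1455 + 0.8·380 + 6.2·202 + 7.9·347 + 4.8·649 + 5.5·463 = 19125.9. Remainder 33412.6 / 28.0 ≈ 1193.31.
y: need Σw·y = 59.5·520 = 30940.0. Existing = 6.3·689 + 0.8·87 + 6.2·390 + 7.9·883 + 4.8·588 + 5.5·758 = 20795.4. Remainder 10144.6 / 28.0 ≈ 362.31.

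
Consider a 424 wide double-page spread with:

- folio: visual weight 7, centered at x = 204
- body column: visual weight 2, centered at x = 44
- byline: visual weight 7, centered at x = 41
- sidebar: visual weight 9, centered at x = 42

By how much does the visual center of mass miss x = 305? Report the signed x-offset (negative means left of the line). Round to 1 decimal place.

≈ -217.8

Weights sum to 7 + 2 + 7 + 9 = 25.
x: (7·204 + 2·44 + 7·41 + 9·42) / 25 = 2181 / 25 ≈ 87.24
Offset from x = 305: 87.24 − 305 ≈ -217.76.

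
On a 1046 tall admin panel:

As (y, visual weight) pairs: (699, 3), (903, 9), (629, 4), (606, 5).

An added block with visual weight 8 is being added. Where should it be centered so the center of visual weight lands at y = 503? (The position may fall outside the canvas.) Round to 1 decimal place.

New total weight: (3 + 9 + 4 + 5) + 8 = 29.
Along y: (15770 + 8·y) / 29 = 503 (existing moment 3·699 + 9·903 + 4·629 + 5·606 = 15770) ⇒ y = (14587 − 15770) / 8 ≈ -147.88.

y ≈ -147.9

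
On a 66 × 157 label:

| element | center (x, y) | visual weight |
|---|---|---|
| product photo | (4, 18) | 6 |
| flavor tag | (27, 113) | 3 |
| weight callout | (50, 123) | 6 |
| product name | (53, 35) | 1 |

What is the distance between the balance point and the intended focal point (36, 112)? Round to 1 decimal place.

≈ 36.5

Σw = 6 + 3 + 6 + 1 = 16.
x-moment: 6·4 + 3·27 + 6·50 + 1·53 = 458; centroid 458/16 ≈ 28.62.
y-moment: 6·18 + 3·113 + 6·123 + 1·35 = 1220; centroid 1220/16 ≈ 76.25.
From (36, 112): dx = -7.38, dy = -35.75, so the distance is √(dx²+dy²) ≈ 36.50.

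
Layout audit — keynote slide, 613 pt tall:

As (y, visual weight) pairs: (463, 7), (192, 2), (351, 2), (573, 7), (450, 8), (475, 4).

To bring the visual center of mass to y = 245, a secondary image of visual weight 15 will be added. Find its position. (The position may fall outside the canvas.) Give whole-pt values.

y ≈ -188

After adding the secondary image, total weight = 7 + 2 + 2 + 7 + 8 + 4 + 15 = 45.
Along y: (13838 + 15·y) / 45 = 245 (existing moment 7·463 + 2·192 + 2·351 + 7·573 + 8·450 + 4·475 = 13838) ⇒ y = (11025 − 13838) / 15 ≈ -187.53.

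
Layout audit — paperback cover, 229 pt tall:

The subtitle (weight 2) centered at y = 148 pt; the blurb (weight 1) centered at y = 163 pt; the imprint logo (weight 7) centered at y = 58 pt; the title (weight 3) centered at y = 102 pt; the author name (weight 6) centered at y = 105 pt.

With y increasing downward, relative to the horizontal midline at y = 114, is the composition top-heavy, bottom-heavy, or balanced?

top-heavy

Weights sum to 2 + 1 + 7 + 3 + 6 = 19.
y: (2·148 + 1·163 + 7·58 + 3·102 + 6·105) / 19 = 1801 / 19 ≈ 94.79
Since 94.8 is above (smaller y than) 114, the composition reads top-heavy.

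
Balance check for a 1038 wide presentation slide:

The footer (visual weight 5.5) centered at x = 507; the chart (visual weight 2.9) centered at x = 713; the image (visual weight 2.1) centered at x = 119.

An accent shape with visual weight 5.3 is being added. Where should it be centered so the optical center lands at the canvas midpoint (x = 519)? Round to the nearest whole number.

x ≈ 584

With the accent shape, Σw becomes 5.5 + 2.9 + 2.1 + 5.3 = 15.8.
Along x: (5106.1 + 5.3·x) / 15.8 = 519 (existing moment 5.5·507 + 2.9·713 + 2.1·119 = 5106.1) ⇒ x = (8200.2 − 5106.1) / 5.3 ≈ 583.79.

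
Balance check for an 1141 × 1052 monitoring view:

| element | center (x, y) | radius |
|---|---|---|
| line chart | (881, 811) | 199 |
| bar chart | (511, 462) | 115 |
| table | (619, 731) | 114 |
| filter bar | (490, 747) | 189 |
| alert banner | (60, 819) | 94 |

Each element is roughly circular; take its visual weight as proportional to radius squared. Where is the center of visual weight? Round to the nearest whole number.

(614, 740)

r² weights: line chart 199² = 39601, bar chart 115² = 13225, table 114² = 12996, filter bar 189² = 35721, alert banner 94² = 8836. Total = 110379.
Σw·x = 39601·881 + 13225·511 + 12996·619 + 35721·490 + 8836·60 = 67724430, so x̄ = 67724430/110379 ≈ 613.56.
Σw·y = 39601·811 + 13225·462 + 12996·731 + 35721·747 + 8836·819 = 81646708, so ȳ = 81646708/110379 ≈ 739.69.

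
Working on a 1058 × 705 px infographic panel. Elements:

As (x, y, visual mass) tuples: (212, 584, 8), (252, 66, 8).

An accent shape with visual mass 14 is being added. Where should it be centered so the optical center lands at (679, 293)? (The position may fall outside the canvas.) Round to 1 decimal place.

(1189.9, 256.4)

With the accent shape, Σw becomes 8 + 8 + 14 = 30.
x: need Σw·x = 30·679 = 20370. Existing = 8·212 + 8·252 = 3712. Remainder 16658 / 14 ≈ 1189.86.
y: need Σw·y = 30·293 = 8790. Existing = 8·584 + 8·66 = 5200. Remainder 3590 / 14 ≈ 256.43.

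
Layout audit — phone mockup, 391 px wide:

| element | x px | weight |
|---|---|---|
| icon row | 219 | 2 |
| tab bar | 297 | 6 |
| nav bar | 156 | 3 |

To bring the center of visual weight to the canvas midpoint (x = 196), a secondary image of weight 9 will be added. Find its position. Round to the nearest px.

New total weight: (2 + 6 + 3) + 9 = 20.
x: target moment 20×196 = 3920; current 2·219 + 6·297 + 3·156 = 2688; the secondary image supplies 1232, so x = 1232/9 ≈ 136.89.

x ≈ 137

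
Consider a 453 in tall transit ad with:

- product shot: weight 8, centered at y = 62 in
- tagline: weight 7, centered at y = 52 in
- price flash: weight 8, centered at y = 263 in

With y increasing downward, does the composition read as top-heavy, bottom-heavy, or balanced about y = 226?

top-heavy

Total weight = 8 + 7 + 8 = 23.
y: (8·62 + 7·52 + 8·263) / 23 = 2964 / 23 ≈ 128.87
128.9 vs midline 226 → top-heavy.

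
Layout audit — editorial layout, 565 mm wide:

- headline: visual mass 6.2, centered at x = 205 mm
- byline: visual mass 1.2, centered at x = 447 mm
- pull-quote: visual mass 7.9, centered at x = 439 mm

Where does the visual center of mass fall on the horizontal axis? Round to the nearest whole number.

Weights sum to 6.2 + 1.2 + 7.9 = 15.3.
Σw·x = 6.2·205 + 1.2·447 + 7.9·439 = 5275.5, so x̄ = 5275.5/15.3 ≈ 344.80.

x ≈ 345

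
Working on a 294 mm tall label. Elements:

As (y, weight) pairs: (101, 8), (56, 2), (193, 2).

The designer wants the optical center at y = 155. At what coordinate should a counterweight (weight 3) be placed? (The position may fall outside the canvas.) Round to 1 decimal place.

With the counterweight, Σw becomes 8 + 2 + 2 + 3 = 15.
y: target moment 15×155 = 2325; current 8·101 + 2·56 + 2·193 = 1306; the counterweight supplies 1019, so y = 1019/3 ≈ 339.67.

y ≈ 339.7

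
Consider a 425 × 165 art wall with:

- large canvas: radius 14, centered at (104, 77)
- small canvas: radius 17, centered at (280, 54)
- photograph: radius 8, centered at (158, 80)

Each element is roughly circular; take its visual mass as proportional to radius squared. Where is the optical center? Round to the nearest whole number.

Weights ∝ r²: large canvas 14² = 196, small canvas 17² = 289, photograph 8² = 64; Σw = 549.
x: (196·104 + 289·280 + 64·158) / 549 = 111416 / 549 ≈ 202.94
y: (196·77 + 289·54 + 64·80) / 549 = 35818 / 549 ≈ 65.24

(203, 65)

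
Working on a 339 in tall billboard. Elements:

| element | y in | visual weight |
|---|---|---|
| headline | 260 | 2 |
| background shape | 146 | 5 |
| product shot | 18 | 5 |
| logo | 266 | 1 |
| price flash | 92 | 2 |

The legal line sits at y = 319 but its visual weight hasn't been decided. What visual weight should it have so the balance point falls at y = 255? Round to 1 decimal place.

w ≈ 31.8

Existing Σw = 15 (2 + 5 + 5 + 1 + 2); existing moment 2·260 + 5·146 + 5·18 + 1·266 + 2·92 = 1790.
For the centroid to hit 255: (1790 + w·319) / (15 + w) = 255.
So w = (255·15 − 1790)/(319 − 255) = 2035/64 ≈ 31.80.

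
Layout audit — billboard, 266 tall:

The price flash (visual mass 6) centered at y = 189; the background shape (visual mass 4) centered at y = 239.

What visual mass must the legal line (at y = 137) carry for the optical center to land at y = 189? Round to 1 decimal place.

Existing Σw = 10 (6 + 4); existing moment 6·189 + 4·239 = 2090.
Set Σw·y/Σw = 189: (2090 + 137w) = 189·(10 + w).
So w = (189·10 − 2090)/(137 − 189) = -200/-52 ≈ 3.85.

w ≈ 3.8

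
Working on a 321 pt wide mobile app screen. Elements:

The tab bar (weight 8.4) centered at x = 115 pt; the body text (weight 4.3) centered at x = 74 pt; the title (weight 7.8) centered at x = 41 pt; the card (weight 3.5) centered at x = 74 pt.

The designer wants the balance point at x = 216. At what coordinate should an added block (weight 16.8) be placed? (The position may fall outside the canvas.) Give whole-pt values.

x ≈ 414

New total weight: (8.4 + 4.3 + 7.8 + 3.5) + 16.8 = 40.8.
x: need Σw·x = 40.8·216 = 8812.8. Existing = 8.4·115 + 4.3·74 + 7.8·41 + 3.5·74 = 1863.0. Remainder 6949.8 / 16.8 ≈ 413.68.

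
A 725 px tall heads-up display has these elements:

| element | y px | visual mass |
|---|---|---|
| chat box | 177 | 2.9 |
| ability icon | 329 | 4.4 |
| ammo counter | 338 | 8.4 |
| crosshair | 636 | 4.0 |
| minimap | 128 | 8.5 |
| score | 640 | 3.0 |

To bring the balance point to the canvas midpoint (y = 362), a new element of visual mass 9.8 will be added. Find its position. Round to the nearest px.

y ≈ 458

With the new element, Σw becomes 2.9 + 4.4 + 8.4 + 4.0 + 8.5 + 3.0 + 9.8 = 41.0.
y: target moment 41.0×362 = 14842.0; current 2.9·177 + 4.4·329 + 8.4·338 + 4.0·636 + 8.5·128 + 3.0·640 = 10352.1; the new element supplies 4489.9, so y = 4489.9/9.8 ≈ 458.15.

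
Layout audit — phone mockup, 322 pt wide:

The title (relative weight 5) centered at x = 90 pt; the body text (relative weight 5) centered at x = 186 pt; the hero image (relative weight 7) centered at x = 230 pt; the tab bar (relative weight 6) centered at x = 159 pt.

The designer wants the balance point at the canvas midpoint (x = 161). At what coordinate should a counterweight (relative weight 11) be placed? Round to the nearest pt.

New total weight: (5 + 5 + 7 + 6) + 11 = 34.
Along x: (3944 + 11·x) / 34 = 161 (existing moment 5·90 + 5·186 + 7·230 + 6·159 = 3944) ⇒ x = (5474 − 3944) / 11 ≈ 139.09.

x ≈ 139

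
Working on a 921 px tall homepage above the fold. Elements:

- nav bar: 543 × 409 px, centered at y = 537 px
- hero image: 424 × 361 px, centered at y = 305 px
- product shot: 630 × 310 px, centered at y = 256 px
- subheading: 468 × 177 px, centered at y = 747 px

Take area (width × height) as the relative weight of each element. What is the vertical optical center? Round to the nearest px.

Areas: nav bar 543·409 = 222087, hero image 424·361 = 153064, product shot 630·310 = 195300, subheading 468·177 = 82836. Total weight = 653287.
y-moment: 222087·537 + 153064·305 + 195300·256 + 82836·747 = 277820531; centroid 277820531/653287 ≈ 425.27.

y ≈ 425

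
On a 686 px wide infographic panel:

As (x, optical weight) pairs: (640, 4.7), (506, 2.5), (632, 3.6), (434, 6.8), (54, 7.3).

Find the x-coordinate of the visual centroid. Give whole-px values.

Total weight = 4.7 + 2.5 + 3.6 + 6.8 + 7.3 = 24.9.
x: (4.7·640 + 2.5·506 + 3.6·632 + 6.8·434 + 7.3·54) / 24.9 = 9893.6 / 24.9 ≈ 397.33

x ≈ 397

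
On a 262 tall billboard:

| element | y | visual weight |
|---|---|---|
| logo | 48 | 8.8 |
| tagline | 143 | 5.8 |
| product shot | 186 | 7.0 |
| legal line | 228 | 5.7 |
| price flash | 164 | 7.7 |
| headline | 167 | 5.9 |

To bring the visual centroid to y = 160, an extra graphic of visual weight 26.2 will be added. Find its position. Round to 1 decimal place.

y ≈ 176.9

With the extra graphic, Σw becomes 8.8 + 5.8 + 7.0 + 5.7 + 7.7 + 5.9 + 26.2 = 67.1.
y: need Σw·y = 67.1·160 = 10736.0. Existing = 8.8·48 + 5.8·143 + 7.0·186 + 5.7·228 + 7.7·164 + 5.9·167 = 6101.5. Remainder 4634.5 / 26.2 ≈ 176.89.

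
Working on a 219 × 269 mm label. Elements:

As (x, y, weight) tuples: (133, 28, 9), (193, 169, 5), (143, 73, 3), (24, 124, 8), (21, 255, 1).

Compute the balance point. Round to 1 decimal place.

Σw = 9 + 5 + 3 + 8 + 1 = 26.
x: (9·133 + 5·193 + 3·143 + 8·24 + 1·21) / 26 = 2804 / 26 ≈ 107.85
y: (9·28 + 5·169 + 3·73 + 8·124 + 1·255) / 26 = 2563 / 26 ≈ 98.58

(107.8, 98.6)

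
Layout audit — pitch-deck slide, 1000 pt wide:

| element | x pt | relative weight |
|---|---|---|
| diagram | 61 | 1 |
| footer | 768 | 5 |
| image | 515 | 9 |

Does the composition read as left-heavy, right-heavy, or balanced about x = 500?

right-heavy

Total weight = 1 + 5 + 9 = 15.
x: (1·61 + 5·768 + 9·515) / 15 = 8536 / 15 ≈ 569.07
Since 569.1 is right of 500, the composition reads right-heavy.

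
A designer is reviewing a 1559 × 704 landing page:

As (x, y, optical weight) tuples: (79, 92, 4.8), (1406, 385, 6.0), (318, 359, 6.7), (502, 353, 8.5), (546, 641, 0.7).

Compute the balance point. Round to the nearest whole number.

(584, 322)

Total weight = 4.8 + 6.0 + 6.7 + 8.5 + 0.7 = 26.7.
x-moment: 4.8·79 + 6.0·1406 + 6.7·318 + 8.5·502 + 0.7·546 = 15595.0; centroid 15595.0/26.7 ≈ 584.08.
y-moment: 4.8·92 + 6.0·385 + 6.7·359 + 8.5·353 + 0.7·641 = 8606.1; centroid 8606.1/26.7 ≈ 322.33.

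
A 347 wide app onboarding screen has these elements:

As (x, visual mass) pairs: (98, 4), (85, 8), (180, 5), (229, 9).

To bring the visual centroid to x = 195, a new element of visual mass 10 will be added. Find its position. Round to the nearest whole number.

After adding the new element, total weight = 4 + 8 + 5 + 9 + 10 = 36.
x: need Σw·x = 36·195 = 7020. Existing = 4·98 + 8·85 + 5·180 + 9·229 = 4033. Remainder 2987 / 10 ≈ 298.70.

x ≈ 299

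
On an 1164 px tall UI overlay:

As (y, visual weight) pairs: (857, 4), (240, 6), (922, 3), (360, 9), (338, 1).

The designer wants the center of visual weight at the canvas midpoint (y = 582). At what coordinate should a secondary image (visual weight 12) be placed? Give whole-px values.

New total weight: (4 + 6 + 3 + 9 + 1) + 12 = 35.
y: target moment 35×582 = 20370; current 4·857 + 6·240 + 3·922 + 9·360 + 1·338 = 11212; the secondary image supplies 9158, so y = 9158/12 ≈ 763.17.

y ≈ 763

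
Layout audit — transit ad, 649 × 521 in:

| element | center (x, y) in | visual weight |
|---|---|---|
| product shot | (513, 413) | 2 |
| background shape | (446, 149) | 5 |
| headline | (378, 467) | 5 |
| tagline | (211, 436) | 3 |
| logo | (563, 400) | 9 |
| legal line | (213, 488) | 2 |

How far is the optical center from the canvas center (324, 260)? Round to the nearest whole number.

Σw = 2 + 5 + 5 + 3 + 9 + 2 = 26.
x: (2·513 + 5·446 + 5·378 + 3·211 + 9·563 + 2·213) / 26 = 11272 / 26 ≈ 433.54
y: (2·413 + 5·149 + 5·467 + 3·436 + 9·400 + 2·488) / 26 = 9790 / 26 ≈ 376.54
From (324, 260): dx = 109.54, dy = 116.54, so the distance is √(dx²+dy²) ≈ 159.94.

≈ 160 in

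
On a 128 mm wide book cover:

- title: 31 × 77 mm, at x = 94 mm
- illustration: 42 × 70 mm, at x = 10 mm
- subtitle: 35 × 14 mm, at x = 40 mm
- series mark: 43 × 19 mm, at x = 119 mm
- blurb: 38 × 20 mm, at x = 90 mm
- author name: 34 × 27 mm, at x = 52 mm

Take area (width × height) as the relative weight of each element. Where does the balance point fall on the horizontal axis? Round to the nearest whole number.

x ≈ 59

Taking area as weight: title 31·77 = 2387, illustration 42·70 = 2940, subtitle 35·14 = 490, series mark 43·19 = 817, blurb 38·20 = 760, author name 34·27 = 918. Sum 8312.
x: moment 486737 / weight 8312 ≈ 58.56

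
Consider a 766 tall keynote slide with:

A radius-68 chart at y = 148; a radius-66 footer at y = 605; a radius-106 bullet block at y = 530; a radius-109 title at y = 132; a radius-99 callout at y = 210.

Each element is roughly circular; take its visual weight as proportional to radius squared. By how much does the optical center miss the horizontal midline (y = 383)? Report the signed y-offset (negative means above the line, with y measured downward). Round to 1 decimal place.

≈ -75.1

Weights ∝ r²: chart 68² = 4624, footer 66² = 4356, bullet block 106² = 11236, title 109² = 11881, callout 99² = 9801; Σw = 41898.
Σw·y = 4624·148 + 4356·605 + 11236·530 + 11881·132 + 9801·210 = 12901314, so ȳ = 12901314/41898 ≈ 307.92.
Difference: 307.92 − 383 ≈ -75.08.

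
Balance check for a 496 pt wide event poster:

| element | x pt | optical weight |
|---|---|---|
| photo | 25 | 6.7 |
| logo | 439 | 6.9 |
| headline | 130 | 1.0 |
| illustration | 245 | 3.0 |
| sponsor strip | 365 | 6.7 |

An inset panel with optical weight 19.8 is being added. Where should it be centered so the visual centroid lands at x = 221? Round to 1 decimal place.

After adding the inset panel, total weight = 6.7 + 6.9 + 1.0 + 3.0 + 6.7 + 19.8 = 44.1.
x: target moment 44.1×221 = 9746.1; current 6.7·25 + 6.9·439 + 1.0·130 + 3.0·245 + 6.7·365 = 6507.1; the inset panel supplies 3239.0, so x = 3239.0/19.8 ≈ 163.59.

x ≈ 163.6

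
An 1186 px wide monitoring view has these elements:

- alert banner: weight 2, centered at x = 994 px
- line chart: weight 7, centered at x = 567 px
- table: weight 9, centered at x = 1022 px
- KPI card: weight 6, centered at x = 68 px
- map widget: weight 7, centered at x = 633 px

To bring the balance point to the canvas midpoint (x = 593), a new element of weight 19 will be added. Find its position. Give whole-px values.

x ≈ 508

With the new element, Σw becomes 2 + 7 + 9 + 6 + 7 + 19 = 50.
x: target moment 50×593 = 29650; current 2·994 + 7·567 + 9·1022 + 6·68 + 7·633 = 19994; the new element supplies 9656, so x = 9656/19 ≈ 508.21.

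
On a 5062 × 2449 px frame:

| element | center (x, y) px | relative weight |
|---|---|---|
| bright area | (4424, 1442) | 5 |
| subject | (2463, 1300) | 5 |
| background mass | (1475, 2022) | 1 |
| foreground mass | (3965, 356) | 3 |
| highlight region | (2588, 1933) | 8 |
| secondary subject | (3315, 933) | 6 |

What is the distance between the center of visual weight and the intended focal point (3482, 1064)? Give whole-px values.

≈ 434 px

Σw = 5 + 5 + 1 + 3 + 8 + 6 = 28.
x-moment: 5·4424 + 5·2463 + 1·1475 + 3·3965 + 8·2588 + 6·3315 = 88399; centroid 88399/28 ≈ 3157.11.
y-moment: 5·1442 + 5·1300 + 1·2022 + 3·356 + 8·1933 + 6·933 = 37862; centroid 37862/28 ≈ 1352.21.
Offset from (3482, 1064): Δx ≈ -324.89, Δy ≈ 288.21; distance = √(Δx² + Δy²) ≈ 434.31.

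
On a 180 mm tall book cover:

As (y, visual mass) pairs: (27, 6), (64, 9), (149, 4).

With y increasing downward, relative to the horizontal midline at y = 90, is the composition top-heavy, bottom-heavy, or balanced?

top-heavy

Weights sum to 6 + 9 + 4 = 19.
y-moment: 6·27 + 9·64 + 4·149 = 1334; centroid 1334/19 ≈ 70.21.
70.2 vs midline 90 → top-heavy.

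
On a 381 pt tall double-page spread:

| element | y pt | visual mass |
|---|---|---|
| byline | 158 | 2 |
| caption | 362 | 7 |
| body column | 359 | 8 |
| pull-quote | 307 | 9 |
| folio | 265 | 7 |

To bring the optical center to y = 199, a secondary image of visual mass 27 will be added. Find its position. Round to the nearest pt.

New total weight: (2 + 7 + 8 + 9 + 7) + 27 = 60.
y: need Σw·y = 60·199 = 11940. Existing = 2·158 + 7·362 + 8·359 + 9·307 + 7·265 = 10340. Remainder 1600 / 27 ≈ 59.26.

y ≈ 59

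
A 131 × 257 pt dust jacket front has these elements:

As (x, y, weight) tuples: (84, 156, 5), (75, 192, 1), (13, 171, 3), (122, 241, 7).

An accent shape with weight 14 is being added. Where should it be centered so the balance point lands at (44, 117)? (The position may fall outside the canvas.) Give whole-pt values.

New total weight: (5 + 1 + 3 + 7) + 14 = 30.
Along x: (1388 + 14·x) / 30 = 44 (existing moment 5·84 + 1·75 + 3·13 + 7·122 = 1388) ⇒ x = (1320 − 1388) / 14 ≈ -4.86.
Along y: (3172 + 14·y) / 30 = 117 (existing moment 5·156 + 1·192 + 3·171 + 7·241 = 3172) ⇒ y = (3510 − 3172) / 14 ≈ 24.14.

(-5, 24)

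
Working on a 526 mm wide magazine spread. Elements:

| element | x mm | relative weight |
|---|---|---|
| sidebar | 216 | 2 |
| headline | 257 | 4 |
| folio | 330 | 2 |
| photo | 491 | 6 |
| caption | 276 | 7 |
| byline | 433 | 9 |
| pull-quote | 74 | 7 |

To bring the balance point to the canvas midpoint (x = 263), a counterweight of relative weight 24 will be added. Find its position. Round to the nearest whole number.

x ≈ 193

After adding the counterweight, total weight = 2 + 4 + 2 + 6 + 7 + 9 + 7 + 24 = 61.
x: need Σw·x = 61·263 = 16043. Existing = 2·216 + 4·257 + 2·330 + 6·491 + 7·276 + 9·433 + 7·74 = 11413. Remainder 4630 / 24 ≈ 192.92.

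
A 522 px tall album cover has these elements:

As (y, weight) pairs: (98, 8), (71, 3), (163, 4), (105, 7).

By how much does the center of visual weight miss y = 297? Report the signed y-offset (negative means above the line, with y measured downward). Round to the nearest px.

≈ -189 px

Weights sum to 8 + 3 + 4 + 7 = 22.
Σw·y = 8·98 + 3·71 + 4·163 + 7·105 = 2384, so ȳ = 2384/22 ≈ 108.36.
Difference: 108.36 − 297 ≈ -188.64.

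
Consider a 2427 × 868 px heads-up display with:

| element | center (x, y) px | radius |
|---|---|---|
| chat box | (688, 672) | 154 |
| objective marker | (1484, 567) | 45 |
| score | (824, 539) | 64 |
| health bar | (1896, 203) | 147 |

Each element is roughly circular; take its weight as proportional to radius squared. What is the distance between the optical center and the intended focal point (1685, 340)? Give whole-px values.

r² weights: chat box 154² = 23716, objective marker 45² = 2025, score 64² = 4096, health bar 147² = 21609. Total = 51446.
Σw·x = 23716·688 + 2025·1484 + 4096·824 + 21609·1896 = 63667476, so x̄ = 63667476/51446 ≈ 1237.56.
Σw·y = 23716·672 + 2025·567 + 4096·539 + 21609·203 = 23679698, so ȳ = 23679698/51446 ≈ 460.28.
From (1685, 340): dx = -447.44, dy = 120.28, so the distance is √(dx²+dy²) ≈ 463.33.

≈ 463 px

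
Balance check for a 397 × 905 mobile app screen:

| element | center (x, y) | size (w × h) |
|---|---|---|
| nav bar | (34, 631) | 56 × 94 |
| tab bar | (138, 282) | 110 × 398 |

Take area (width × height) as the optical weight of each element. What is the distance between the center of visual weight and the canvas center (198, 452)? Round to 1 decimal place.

Taking area as weight: nav bar 56·94 = 5264, tab bar 110·398 = 43780. Sum 49044.
x: (5264·34 + 43780·138) / 49044 = 6220616 / 49044 ≈ 126.84
y: (5264·631 + 43780·282) / 49044 = 15667544 / 49044 ≈ 319.46
Offset from (198, 452): Δx ≈ -71.16, Δy ≈ -132.54; distance = √(Δx² + Δy²) ≈ 150.44.

≈ 150.4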